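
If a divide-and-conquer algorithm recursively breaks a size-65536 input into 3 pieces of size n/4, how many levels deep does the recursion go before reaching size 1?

For divide and conquer with division factor 4:

Problem sizes at each level:
Level 0: 65536
Level 1: 16384
Level 2: 4096
Level 3: 1024
Level 4: 256
Level 5: 64
Level 6: 16
Level 7: 4
Level 8: 1

The root is level 0 and the size-1 base case is level 8 (the tree spans levels 0 through 8, i.e. 9 levels counting the root), so the depth is the number of divisions: log_4(65536) = 8

The recursion tree depth is log_4(65536) = 8. At each level, the problem size is divided by 4, so it takes 8 divisions to reduce to a base case of size 1. The algorithm makes 3 recursive calls at each level.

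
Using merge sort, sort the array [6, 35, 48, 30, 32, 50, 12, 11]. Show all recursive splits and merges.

Merge sort trace:

Split: [6, 35, 48, 30, 32, 50, 12, 11] -> [6, 35, 48, 30] and [32, 50, 12, 11]
  Split: [6, 35, 48, 30] -> [6, 35] and [48, 30]
    Split: [6, 35] -> [6] and [35]
    Merge: [6] + [35] -> [6, 35]
    Split: [48, 30] -> [48] and [30]
    Merge: [48] + [30] -> [30, 48]
  Merge: [6, 35] + [30, 48] -> [6, 30, 35, 48]
  Split: [32, 50, 12, 11] -> [32, 50] and [12, 11]
    Split: [32, 50] -> [32] and [50]
    Merge: [32] + [50] -> [32, 50]
    Split: [12, 11] -> [12] and [11]
    Merge: [12] + [11] -> [11, 12]
  Merge: [32, 50] + [11, 12] -> [11, 12, 32, 50]
Merge: [6, 30, 35, 48] + [11, 12, 32, 50] -> [6, 11, 12, 30, 32, 35, 48, 50]

Final sorted array: [6, 11, 12, 30, 32, 35, 48, 50]

The merge sort proceeds by recursively splitting the array and merging sorted halves.
After all merges, the sorted array is [6, 11, 12, 30, 32, 35, 48, 50].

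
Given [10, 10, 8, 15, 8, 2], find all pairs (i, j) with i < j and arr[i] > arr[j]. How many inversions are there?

Finding inversions in [10, 10, 8, 15, 8, 2]:

(0, 2): arr[0]=10 > arr[2]=8
(0, 4): arr[0]=10 > arr[4]=8
(0, 5): arr[0]=10 > arr[5]=2
(1, 2): arr[1]=10 > arr[2]=8
(1, 4): arr[1]=10 > arr[4]=8
(1, 5): arr[1]=10 > arr[5]=2
(2, 5): arr[2]=8 > arr[5]=2
(3, 4): arr[3]=15 > arr[4]=8
(3, 5): arr[3]=15 > arr[5]=2
(4, 5): arr[4]=8 > arr[5]=2

Total inversions: 10

The array has 10 inversion(s): (0,2), (0,4), (0,5), (1,2), (1,4), (1,5), (2,5), (3,4), (3,5), (4,5). Each pair (i,j) satisfies i < j and arr[i] > arr[j].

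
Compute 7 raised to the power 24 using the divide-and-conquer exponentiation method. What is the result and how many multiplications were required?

Computing 7^24 by squaring (build up from 7^1; each line after the first costs one multiplication):

7^1 = 7
7^2 = (7^1)^2 = 7^2 = 49
7^3 = 7 * 7^2 = 7 * 49 = 343
7^6 = (7^3)^2 = 343^2 = 117649
7^12 = (7^6)^2 = 117649^2 = 13841287201
7^24 = (7^12)^2 = 13841287201^2 = 191581231380566414401

Result: 191581231380566414401
Multiplications needed: 5 (5 lines after 7^1)

7^24 = 191581231380566414401. Using exponentiation by squaring, this requires 5 multiplications. The key idea: if the exponent is even, square the half-power; if odd, multiply by the base once.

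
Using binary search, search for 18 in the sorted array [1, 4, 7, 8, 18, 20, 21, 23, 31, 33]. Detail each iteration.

Binary search for 18 in [1, 4, 7, 8, 18, 20, 21, 23, 31, 33]:

lo=0, hi=9, mid=4, arr[mid]=18 -> Found target at index 4!

Binary search finds 18 at index 4 after 1 comparisons. The search repeatedly halves the search space by comparing with the middle element.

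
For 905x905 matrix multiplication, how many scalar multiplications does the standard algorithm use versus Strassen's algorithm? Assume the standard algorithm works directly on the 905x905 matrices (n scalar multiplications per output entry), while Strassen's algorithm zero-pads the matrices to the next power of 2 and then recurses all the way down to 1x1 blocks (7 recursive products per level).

Matrix multiplication for 905x905 matrices:

Strassen's algorithm requires power-of-2 dimensions. Pad 905x905 to 1024x1024 (next power of 2).

Standard algorithm: 905^3 = 741217625 multiplications
Strassen's algorithm: 7^(log2(1024)) = 7^10 = 282475249 multiplications
Savings: 741217625 - 282475249 = 458742376 multiplications

Standard: 741217625 multiplications (905^3). Strassen: 282475249 multiplications (7^10, after padding to 1024x1024). Strassen reduces 8 recursive multiplications to 7 at each level.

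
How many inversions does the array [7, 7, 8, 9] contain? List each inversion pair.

Finding inversions in [7, 7, 8, 9]:


Total inversions: 0

The array has 0 inversions. It is already sorted.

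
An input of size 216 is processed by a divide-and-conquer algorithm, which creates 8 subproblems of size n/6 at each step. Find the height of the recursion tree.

For divide and conquer with division factor 6:

Problem sizes at each level:
Level 0: 216
Level 1: 36
Level 2: 6
Level 3: 1

The root is level 0 and the size-1 base case is level 3 (the tree spans levels 0 through 3, i.e. 4 levels counting the root), so the depth is the number of divisions: log_6(216) = 3

The recursion tree depth is log_6(216) = 3. At each level, the problem size is divided by 6, so it takes 3 divisions to reduce to a base case of size 1. The algorithm makes 8 recursive calls at each level.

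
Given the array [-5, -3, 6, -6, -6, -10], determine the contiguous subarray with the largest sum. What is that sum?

Using Kadane's algorithm on [-5, -3, 6, -6, -6, -10]:

Scanning through the array:
Position 1 (value -3): max_ending_here = -3, max_so_far = -3
Position 2 (value 6): max_ending_here = 6, max_so_far = 6
Position 3 (value -6): max_ending_here = 0, max_so_far = 6
Position 4 (value -6): max_ending_here = -6, max_so_far = 6
Position 5 (value -10): max_ending_here = -10, max_so_far = 6

Maximum subarray: [6]
Maximum sum: 6

The maximum subarray is [6] with sum 6. This subarray runs from index 2 to index 2.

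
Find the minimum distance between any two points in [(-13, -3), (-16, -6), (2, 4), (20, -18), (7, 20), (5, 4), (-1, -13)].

Computing all pairwise distances among 7 points:

d((-13, -3), (-16, -6)) = 4.2426
d((-13, -3), (2, 4)) = 16.5529
d((-13, -3), (20, -18)) = 36.2491
d((-13, -3), (7, 20)) = 30.4795
d((-13, -3), (5, 4)) = 19.3132
d((-13, -3), (-1, -13)) = 15.6205
d((-16, -6), (2, 4)) = 20.5913
d((-16, -6), (20, -18)) = 37.9473
d((-16, -6), (7, 20)) = 34.7131
d((-16, -6), (5, 4)) = 23.2594
d((-16, -6), (-1, -13)) = 16.5529
d((2, 4), (20, -18)) = 28.4253
d((2, 4), (7, 20)) = 16.7631
d((2, 4), (5, 4)) = 3.0 <-- minimum
d((2, 4), (-1, -13)) = 17.2627
d((20, -18), (7, 20)) = 40.1622
d((20, -18), (5, 4)) = 26.6271
d((20, -18), (-1, -13)) = 21.587
d((7, 20), (5, 4)) = 16.1245
d((7, 20), (-1, -13)) = 33.9559
d((5, 4), (-1, -13)) = 18.0278

Closest pair: (2, 4) and (5, 4) with distance 3.0

The closest pair is (2, 4) and (5, 4) with Euclidean distance 3.0. For 7 points, brute-force pairwise comparison is shown above. For large n, the divide-and-conquer algorithm (sort by x, recurse on halves, check the dividing strip) achieves O(n log n).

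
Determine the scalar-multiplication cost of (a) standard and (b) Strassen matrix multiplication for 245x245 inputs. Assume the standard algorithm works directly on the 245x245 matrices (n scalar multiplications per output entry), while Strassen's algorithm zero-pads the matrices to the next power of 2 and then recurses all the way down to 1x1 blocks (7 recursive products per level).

Matrix multiplication for 245x245 matrices:

Strassen's algorithm requires power-of-2 dimensions. Pad 245x245 to 256x256 (next power of 2).

Standard algorithm: 245^3 = 14706125 multiplications
Strassen's algorithm: 7^(log2(256)) = 7^8 = 5764801 multiplications
Savings: 14706125 - 5764801 = 8941324 multiplications

Standard: 14706125 multiplications (245^3). Strassen: 5764801 multiplications (7^8, after padding to 256x256). Strassen reduces 8 recursive multiplications to 7 at each level.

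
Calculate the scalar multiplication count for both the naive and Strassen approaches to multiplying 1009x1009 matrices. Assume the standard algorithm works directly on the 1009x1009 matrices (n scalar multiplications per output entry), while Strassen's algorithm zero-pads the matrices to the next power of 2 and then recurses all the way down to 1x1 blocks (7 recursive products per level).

Matrix multiplication for 1009x1009 matrices:

Strassen's algorithm requires power-of-2 dimensions. Pad 1009x1009 to 1024x1024 (next power of 2).

Standard algorithm: 1009^3 = 1027243729 multiplications
Strassen's algorithm: 7^(log2(1024)) = 7^10 = 282475249 multiplications
Savings: 1027243729 - 282475249 = 744768480 multiplications

Standard: 1027243729 multiplications (1009^3). Strassen: 282475249 multiplications (7^10, after padding to 1024x1024). Strassen reduces 8 recursive multiplications to 7 at each level.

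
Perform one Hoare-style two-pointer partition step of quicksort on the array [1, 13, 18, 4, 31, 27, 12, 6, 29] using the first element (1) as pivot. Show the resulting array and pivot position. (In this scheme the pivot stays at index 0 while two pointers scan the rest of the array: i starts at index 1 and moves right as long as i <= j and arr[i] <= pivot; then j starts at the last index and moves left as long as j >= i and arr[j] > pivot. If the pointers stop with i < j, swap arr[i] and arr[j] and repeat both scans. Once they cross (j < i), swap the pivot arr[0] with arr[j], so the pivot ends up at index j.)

Hoare-style two-pointer partition with pivot = 1:

Initial array: [1, 13, 18, 4, 31, 27, 12, 6, 29]

Pointers start at i = 1, j = 8.
i ends at 1, j ends at 0: the pointers have crossed (j < i), so scanning stops.

j = 0, so swapping arr[0] with arr[j] leaves the pivot at position 0: [1, 13, 18, 4, 31, 27, 12, 6, 29]
Pivot position: 0

After partitioning with pivot 1, the array becomes [1, 13, 18, 4, 31, 27, 12, 6, 29]. The pivot is placed at index 0. All elements to the left of the pivot are <= 1, and all elements to the right are > 1.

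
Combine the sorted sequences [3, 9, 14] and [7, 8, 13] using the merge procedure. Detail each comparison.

Merging process:

Compare 3 vs 7: take 3 from left. Merged: [3]
Compare 9 vs 7: take 7 from right. Merged: [3, 7]
Compare 9 vs 8: take 8 from right. Merged: [3, 7, 8]
Compare 9 vs 13: take 9 from left. Merged: [3, 7, 8, 9]
Compare 14 vs 13: take 13 from right. Merged: [3, 7, 8, 9, 13]
Append remaining from left: [14]. Merged: [3, 7, 8, 9, 13, 14]

Final merged array: [3, 7, 8, 9, 13, 14]
Total comparisons: 5

The merged array is [3, 7, 8, 9, 13, 14], requiring 5 comparisons. The merge step runs in O(n) time where n is the total number of elements.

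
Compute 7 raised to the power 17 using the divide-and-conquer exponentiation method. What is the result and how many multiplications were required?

Computing 7^17 by squaring (build up from 7^1; each line after the first costs one multiplication):

7^1 = 7
7^2 = (7^1)^2 = 7^2 = 49
7^4 = (7^2)^2 = 49^2 = 2401
7^8 = (7^4)^2 = 2401^2 = 5764801
7^16 = (7^8)^2 = 5764801^2 = 33232930569601
7^17 = 7 * 7^16 = 7 * 33232930569601 = 232630513987207

Result: 232630513987207
Multiplications needed: 5 (5 lines after 7^1)

7^17 = 232630513987207. Using exponentiation by squaring, this requires 5 multiplications. The key idea: if the exponent is even, square the half-power; if odd, multiply by the base once.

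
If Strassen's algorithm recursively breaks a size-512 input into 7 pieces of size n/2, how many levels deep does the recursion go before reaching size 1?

For divide and conquer with division factor 2:

Problem sizes at each level:
Level 0: 512
Level 1: 256
Level 2: 128
Level 3: 64
Level 4: 32
Level 5: 16
Level 6: 8
Level 7: 4
Level 8: 2
Level 9: 1

The root is level 0 and the size-1 base case is level 9 (the tree spans levels 0 through 9, i.e. 10 levels counting the root), so the depth is the number of divisions: log_2(512) = 9

The recursion tree depth is log_2(512) = 9. At each level, the problem size is divided by 2, so it takes 9 divisions to reduce to a base case of size 1. The algorithm makes 7 recursive calls at each level.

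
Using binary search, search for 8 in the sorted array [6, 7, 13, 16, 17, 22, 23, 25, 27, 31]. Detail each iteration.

Binary search for 8 in [6, 7, 13, 16, 17, 22, 23, 25, 27, 31]:

lo=0, hi=9, mid=4, arr[mid]=17 -> 17 > 8, search left half
lo=0, hi=3, mid=1, arr[mid]=7 -> 7 < 8, search right half
lo=2, hi=3, mid=2, arr[mid]=13 -> 13 > 8, search left half
lo=2 > hi=1, target 8 not found

Binary search determines that 8 is not in the array after 3 comparisons. The search space was exhausted without finding the target.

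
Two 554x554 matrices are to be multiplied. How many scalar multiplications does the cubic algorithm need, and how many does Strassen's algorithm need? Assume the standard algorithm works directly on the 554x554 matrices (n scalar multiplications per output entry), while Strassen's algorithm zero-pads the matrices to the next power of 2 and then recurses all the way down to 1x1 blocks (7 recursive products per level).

Matrix multiplication for 554x554 matrices:

Strassen's algorithm requires power-of-2 dimensions. Pad 554x554 to 1024x1024 (next power of 2).

Standard algorithm: 554^3 = 170031464 multiplications
Strassen's algorithm: 7^(log2(1024)) = 7^10 = 282475249 multiplications
Difference: 170031464 - 282475249 = -112443785 (Strassen uses MORE here due to padding overhead — for small or just-over-power-of-2 n, padding can outweigh the per-level savings)

Standard: 170031464 multiplications (554^3). Strassen: 282475249 multiplications (7^10, after padding to 1024x1024). Strassen reduces 8 recursive multiplications to 7 at each level.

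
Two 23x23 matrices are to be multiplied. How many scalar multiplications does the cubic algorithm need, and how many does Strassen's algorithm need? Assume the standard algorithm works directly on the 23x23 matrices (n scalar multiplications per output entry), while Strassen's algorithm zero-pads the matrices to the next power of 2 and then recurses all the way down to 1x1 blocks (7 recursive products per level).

Matrix multiplication for 23x23 matrices:

Strassen's algorithm requires power-of-2 dimensions. Pad 23x23 to 32x32 (next power of 2).

Standard algorithm: 23^3 = 12167 multiplications
Strassen's algorithm: 7^(log2(32)) = 7^5 = 16807 multiplications
Difference: 12167 - 16807 = -4640 (Strassen uses MORE here due to padding overhead — for small or just-over-power-of-2 n, padding can outweigh the per-level savings)

Standard: 12167 multiplications (23^3). Strassen: 16807 multiplications (7^5, after padding to 32x32). Strassen reduces 8 recursive multiplications to 7 at each level.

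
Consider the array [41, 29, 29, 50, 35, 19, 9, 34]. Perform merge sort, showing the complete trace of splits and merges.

Merge sort trace:

Split: [41, 29, 29, 50, 35, 19, 9, 34] -> [41, 29, 29, 50] and [35, 19, 9, 34]
  Split: [41, 29, 29, 50] -> [41, 29] and [29, 50]
    Split: [41, 29] -> [41] and [29]
    Merge: [41] + [29] -> [29, 41]
    Split: [29, 50] -> [29] and [50]
    Merge: [29] + [50] -> [29, 50]
  Merge: [29, 41] + [29, 50] -> [29, 29, 41, 50]
  Split: [35, 19, 9, 34] -> [35, 19] and [9, 34]
    Split: [35, 19] -> [35] and [19]
    Merge: [35] + [19] -> [19, 35]
    Split: [9, 34] -> [9] and [34]
    Merge: [9] + [34] -> [9, 34]
  Merge: [19, 35] + [9, 34] -> [9, 19, 34, 35]
Merge: [29, 29, 41, 50] + [9, 19, 34, 35] -> [9, 19, 29, 29, 34, 35, 41, 50]

Final sorted array: [9, 19, 29, 29, 34, 35, 41, 50]

The merge sort proceeds by recursively splitting the array and merging sorted halves.
After all merges, the sorted array is [9, 19, 29, 29, 34, 35, 41, 50].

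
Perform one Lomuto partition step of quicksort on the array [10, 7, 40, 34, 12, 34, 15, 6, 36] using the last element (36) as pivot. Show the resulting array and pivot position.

Lomuto partition with pivot = 36:

Initial array: [10, 7, 40, 34, 12, 34, 15, 6, 36]

arr[0]=10 <= 36: swap with position 0, array becomes [10, 7, 40, 34, 12, 34, 15, 6, 36]
arr[1]=7 <= 36: swap with position 1, array becomes [10, 7, 40, 34, 12, 34, 15, 6, 36]
arr[2]=40 > 36: no swap
arr[3]=34 <= 36: swap with position 2, array becomes [10, 7, 34, 40, 12, 34, 15, 6, 36]
arr[4]=12 <= 36: swap with position 3, array becomes [10, 7, 34, 12, 40, 34, 15, 6, 36]
arr[5]=34 <= 36: swap with position 4, array becomes [10, 7, 34, 12, 34, 40, 15, 6, 36]
arr[6]=15 <= 36: swap with position 5, array becomes [10, 7, 34, 12, 34, 15, 40, 6, 36]
arr[7]=6 <= 36: swap with position 6, array becomes [10, 7, 34, 12, 34, 15, 6, 40, 36]

Place pivot at position 7: [10, 7, 34, 12, 34, 15, 6, 36, 40]
Pivot position: 7

After partitioning with pivot 36, the array becomes [10, 7, 34, 12, 34, 15, 6, 36, 40]. The pivot is placed at index 7. All elements to the left of the pivot are <= 36, and all elements to the right are > 36.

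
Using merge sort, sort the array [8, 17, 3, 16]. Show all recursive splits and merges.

Merge sort trace:

Split: [8, 17, 3, 16] -> [8, 17] and [3, 16]
  Split: [8, 17] -> [8] and [17]
  Merge: [8] + [17] -> [8, 17]
  Split: [3, 16] -> [3] and [16]
  Merge: [3] + [16] -> [3, 16]
Merge: [8, 17] + [3, 16] -> [3, 8, 16, 17]

Final sorted array: [3, 8, 16, 17]

The merge sort proceeds by recursively splitting the array and merging sorted halves.
After all merges, the sorted array is [3, 8, 16, 17].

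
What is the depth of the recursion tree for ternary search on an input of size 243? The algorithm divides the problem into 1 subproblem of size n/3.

For divide and conquer with division factor 3:

Problem sizes at each level:
Level 0: 243
Level 1: 81
Level 2: 27
Level 3: 9
Level 4: 3
Level 5: 1

The root is level 0 and the size-1 base case is level 5 (the tree spans levels 0 through 5, i.e. 6 levels counting the root), so the depth is the number of divisions: log_3(243) = 5

The recursion tree depth is log_3(243) = 5. At each level, the problem size is divided by 3, so it takes 5 divisions to reduce to a base case of size 1. The algorithm makes 1 recursive call at each level.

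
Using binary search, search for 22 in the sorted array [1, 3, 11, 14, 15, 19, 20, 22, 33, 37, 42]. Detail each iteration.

Binary search for 22 in [1, 3, 11, 14, 15, 19, 20, 22, 33, 37, 42]:

lo=0, hi=10, mid=5, arr[mid]=19 -> 19 < 22, search right half
lo=6, hi=10, mid=8, arr[mid]=33 -> 33 > 22, search left half
lo=6, hi=7, mid=6, arr[mid]=20 -> 20 < 22, search right half
lo=7, hi=7, mid=7, arr[mid]=22 -> Found target at index 7!

Binary search finds 22 at index 7 after 4 comparisons. The search repeatedly halves the search space by comparing with the middle element.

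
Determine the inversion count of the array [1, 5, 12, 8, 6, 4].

Finding inversions in [1, 5, 12, 8, 6, 4]:

(1, 5): arr[1]=5 > arr[5]=4
(2, 3): arr[2]=12 > arr[3]=8
(2, 4): arr[2]=12 > arr[4]=6
(2, 5): arr[2]=12 > arr[5]=4
(3, 4): arr[3]=8 > arr[4]=6
(3, 5): arr[3]=8 > arr[5]=4
(4, 5): arr[4]=6 > arr[5]=4

Total inversions: 7

The array has 7 inversion(s): (1,5), (2,3), (2,4), (2,5), (3,4), (3,5), (4,5). Each pair (i,j) satisfies i < j and arr[i] > arr[j].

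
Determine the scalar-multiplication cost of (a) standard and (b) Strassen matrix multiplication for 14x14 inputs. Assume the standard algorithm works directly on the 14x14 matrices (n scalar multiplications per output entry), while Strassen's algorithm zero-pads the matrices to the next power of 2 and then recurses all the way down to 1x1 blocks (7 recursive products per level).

Matrix multiplication for 14x14 matrices:

Strassen's algorithm requires power-of-2 dimensions. Pad 14x14 to 16x16 (next power of 2).

Standard algorithm: 14^3 = 2744 multiplications
Strassen's algorithm: 7^(log2(16)) = 7^4 = 2401 multiplications
Savings: 2744 - 2401 = 343 multiplications

Standard: 2744 multiplications (14^3). Strassen: 2401 multiplications (7^4, after padding to 16x16). Strassen reduces 8 recursive multiplications to 7 at each level.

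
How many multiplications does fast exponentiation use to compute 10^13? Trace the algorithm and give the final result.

Computing 10^13 by squaring (build up from 10^1; each line after the first costs one multiplication):

10^1 = 10
10^2 = (10^1)^2 = 10^2 = 100
10^3 = 10 * 10^2 = 10 * 100 = 1000
10^6 = (10^3)^2 = 1000^2 = 1000000
10^12 = (10^6)^2 = 1000000^2 = 1000000000000
10^13 = 10 * 10^12 = 10 * 1000000000000 = 10000000000000

Result: 10000000000000
Multiplications needed: 5 (5 lines after 10^1)

10^13 = 10000000000000. Using exponentiation by squaring, this requires 5 multiplications. The key idea: if the exponent is even, square the half-power; if odd, multiply by the base once.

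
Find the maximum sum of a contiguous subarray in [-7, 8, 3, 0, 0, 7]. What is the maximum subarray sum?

Using Kadane's algorithm on [-7, 8, 3, 0, 0, 7]:

Scanning through the array:
Position 1 (value 8): max_ending_here = 8, max_so_far = 8
Position 2 (value 3): max_ending_here = 11, max_so_far = 11
Position 3 (value 0): max_ending_here = 11, max_so_far = 11
Position 4 (value 0): max_ending_here = 11, max_so_far = 11
Position 5 (value 7): max_ending_here = 18, max_so_far = 18

Maximum subarray: [8, 3, 0, 0, 7]
Maximum sum: 18

The maximum subarray is [8, 3, 0, 0, 7] with sum 18. This subarray runs from index 1 to index 5.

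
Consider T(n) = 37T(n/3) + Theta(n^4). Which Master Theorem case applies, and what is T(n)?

Master Theorem for T(n) = 37T(n/3) + O(n^4):

a = 37, b = 3, c = 4
log_b(a) = log_3(37) = 3.2868

Case 3: c = 4 > log_3(37) = 3.2868
T(n) = O(n^4) = O(n^4)

For T(n) = 37T(n/3) + O(n^4): log_3(37) = 3.2868. This is Case 3 of the Master Theorem (c > log_b(a), work dominated by root), giving O(n^4).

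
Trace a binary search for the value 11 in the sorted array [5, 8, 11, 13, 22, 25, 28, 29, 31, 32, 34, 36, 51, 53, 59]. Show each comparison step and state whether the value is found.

Binary search for 11 in [5, 8, 11, 13, 22, 25, 28, 29, 31, 32, 34, 36, 51, 53, 59]:

lo=0, hi=14, mid=7, arr[mid]=29 -> 29 > 11, search left half
lo=0, hi=6, mid=3, arr[mid]=13 -> 13 > 11, search left half
lo=0, hi=2, mid=1, arr[mid]=8 -> 8 < 11, search right half
lo=2, hi=2, mid=2, arr[mid]=11 -> Found target at index 2!

Binary search finds 11 at index 2 after 4 comparisons. The search repeatedly halves the search space by comparing with the middle element.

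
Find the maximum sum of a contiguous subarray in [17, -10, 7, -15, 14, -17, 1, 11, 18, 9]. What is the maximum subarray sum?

Using Kadane's algorithm on [17, -10, 7, -15, 14, -17, 1, 11, 18, 9]:

Scanning through the array:
Position 1 (value -10): max_ending_here = 7, max_so_far = 17
Position 2 (value 7): max_ending_here = 14, max_so_far = 17
Position 3 (value -15): max_ending_here = -1, max_so_far = 17
Position 4 (value 14): max_ending_here = 14, max_so_far = 17
Position 5 (value -17): max_ending_here = -3, max_so_far = 17
Position 6 (value 1): max_ending_here = 1, max_so_far = 17
Position 7 (value 11): max_ending_here = 12, max_so_far = 17
Position 8 (value 18): max_ending_here = 30, max_so_far = 30
Position 9 (value 9): max_ending_here = 39, max_so_far = 39

Maximum subarray: [1, 11, 18, 9]
Maximum sum: 39

The maximum subarray is [1, 11, 18, 9] with sum 39. This subarray runs from index 6 to index 9.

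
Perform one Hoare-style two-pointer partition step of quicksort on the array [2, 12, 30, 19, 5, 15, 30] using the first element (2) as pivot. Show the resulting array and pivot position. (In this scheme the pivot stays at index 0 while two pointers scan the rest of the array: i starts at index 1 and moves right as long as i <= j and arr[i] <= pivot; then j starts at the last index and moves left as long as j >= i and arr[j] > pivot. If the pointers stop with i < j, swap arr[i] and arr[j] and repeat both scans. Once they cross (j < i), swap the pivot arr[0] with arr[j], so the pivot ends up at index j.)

Hoare-style two-pointer partition with pivot = 2:

Initial array: [2, 12, 30, 19, 5, 15, 30]

Pointers start at i = 1, j = 6.
i ends at 1, j ends at 0: the pointers have crossed (j < i), so scanning stops.

j = 0, so swapping arr[0] with arr[j] leaves the pivot at position 0: [2, 12, 30, 19, 5, 15, 30]
Pivot position: 0

After partitioning with pivot 2, the array becomes [2, 12, 30, 19, 5, 15, 30]. The pivot is placed at index 0. All elements to the left of the pivot are <= 2, and all elements to the right are > 2.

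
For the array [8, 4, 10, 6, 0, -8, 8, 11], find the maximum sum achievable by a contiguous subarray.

Using Kadane's algorithm on [8, 4, 10, 6, 0, -8, 8, 11]:

Scanning through the array:
Position 1 (value 4): max_ending_here = 12, max_so_far = 12
Position 2 (value 10): max_ending_here = 22, max_so_far = 22
Position 3 (value 6): max_ending_here = 28, max_so_far = 28
Position 4 (value 0): max_ending_here = 28, max_so_far = 28
Position 5 (value -8): max_ending_here = 20, max_so_far = 28
Position 6 (value 8): max_ending_here = 28, max_so_far = 28
Position 7 (value 11): max_ending_here = 39, max_so_far = 39

Maximum subarray: [8, 4, 10, 6, 0, -8, 8, 11]
Maximum sum: 39

The maximum subarray is [8, 4, 10, 6, 0, -8, 8, 11] with sum 39. This subarray runs from index 0 to index 7.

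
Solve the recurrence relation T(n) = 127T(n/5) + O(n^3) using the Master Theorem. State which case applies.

Master Theorem for T(n) = 127T(n/5) + O(n^3):

a = 127, b = 5, c = 3
log_b(a) = log_5(127) = 3.0099

Case 1: c = 3 < log_5(127) = 3.0099
T(n) = O(n^(log_5 127))

For T(n) = 127T(n/5) + O(n^3): log_5(127) = 3.0099. This is Case 1 of the Master Theorem (c < log_b(a), work dominated by leaves), giving O(n^(log_5 127)).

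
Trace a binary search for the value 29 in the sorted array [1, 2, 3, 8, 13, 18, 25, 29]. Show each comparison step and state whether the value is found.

Binary search for 29 in [1, 2, 3, 8, 13, 18, 25, 29]:

lo=0, hi=7, mid=3, arr[mid]=8 -> 8 < 29, search right half
lo=4, hi=7, mid=5, arr[mid]=18 -> 18 < 29, search right half
lo=6, hi=7, mid=6, arr[mid]=25 -> 25 < 29, search right half
lo=7, hi=7, mid=7, arr[mid]=29 -> Found target at index 7!

Binary search finds 29 at index 7 after 4 comparisons. The search repeatedly halves the search space by comparing with the middle element.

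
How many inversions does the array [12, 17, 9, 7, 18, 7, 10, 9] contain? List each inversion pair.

Finding inversions in [12, 17, 9, 7, 18, 7, 10, 9]:

(0, 2): arr[0]=12 > arr[2]=9
(0, 3): arr[0]=12 > arr[3]=7
(0, 5): arr[0]=12 > arr[5]=7
(0, 6): arr[0]=12 > arr[6]=10
(0, 7): arr[0]=12 > arr[7]=9
(1, 2): arr[1]=17 > arr[2]=9
(1, 3): arr[1]=17 > arr[3]=7
(1, 5): arr[1]=17 > arr[5]=7
(1, 6): arr[1]=17 > arr[6]=10
(1, 7): arr[1]=17 > arr[7]=9
(2, 3): arr[2]=9 > arr[3]=7
(2, 5): arr[2]=9 > arr[5]=7
(4, 5): arr[4]=18 > arr[5]=7
(4, 6): arr[4]=18 > arr[6]=10
(4, 7): arr[4]=18 > arr[7]=9
(6, 7): arr[6]=10 > arr[7]=9

Total inversions: 16

The array has 16 inversion(s): (0,2), (0,3), (0,5), (0,6), (0,7), (1,2), (1,3), (1,5), (1,6), (1,7), (2,3), (2,5), (4,5), (4,6), (4,7), (6,7). Each pair (i,j) satisfies i < j and arr[i] > arr[j].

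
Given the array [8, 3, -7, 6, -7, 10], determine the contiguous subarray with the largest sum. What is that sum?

Using Kadane's algorithm on [8, 3, -7, 6, -7, 10]:

Scanning through the array:
Position 1 (value 3): max_ending_here = 11, max_so_far = 11
Position 2 (value -7): max_ending_here = 4, max_so_far = 11
Position 3 (value 6): max_ending_here = 10, max_so_far = 11
Position 4 (value -7): max_ending_here = 3, max_so_far = 11
Position 5 (value 10): max_ending_here = 13, max_so_far = 13

Maximum subarray: [8, 3, -7, 6, -7, 10]
Maximum sum: 13

The maximum subarray is [8, 3, -7, 6, -7, 10] with sum 13. This subarray runs from index 0 to index 5.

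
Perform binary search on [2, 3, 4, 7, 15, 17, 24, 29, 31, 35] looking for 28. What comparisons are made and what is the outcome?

Binary search for 28 in [2, 3, 4, 7, 15, 17, 24, 29, 31, 35]:

lo=0, hi=9, mid=4, arr[mid]=15 -> 15 < 28, search right half
lo=5, hi=9, mid=7, arr[mid]=29 -> 29 > 28, search left half
lo=5, hi=6, mid=5, arr[mid]=17 -> 17 < 28, search right half
lo=6, hi=6, mid=6, arr[mid]=24 -> 24 < 28, search right half
lo=7 > hi=6, target 28 not found

Binary search determines that 28 is not in the array after 4 comparisons. The search space was exhausted without finding the target.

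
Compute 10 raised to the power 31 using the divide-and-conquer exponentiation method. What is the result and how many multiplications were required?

Computing 10^31 by squaring (build up from 10^1; each line after the first costs one multiplication):

10^1 = 10
10^2 = (10^1)^2 = 10^2 = 100
10^3 = 10 * 10^2 = 10 * 100 = 1000
10^6 = (10^3)^2 = 1000^2 = 1000000
10^7 = 10 * 10^6 = 10 * 1000000 = 10000000
10^14 = (10^7)^2 = 10000000^2 = 100000000000000
10^15 = 10 * 10^14 = 10 * 100000000000000 = 1000000000000000
10^30 = (10^15)^2 = 1000000000000000^2 = 1000000000000000000000000000000
10^31 = 10 * 10^30 = 10 * 1000000000000000000000000000000 = 10000000000000000000000000000000

Result: 10000000000000000000000000000000
Multiplications needed: 8 (8 lines after 10^1)

10^31 = 10000000000000000000000000000000. Using exponentiation by squaring, this requires 8 multiplications. The key idea: if the exponent is even, square the half-power; if odd, multiply by the base once.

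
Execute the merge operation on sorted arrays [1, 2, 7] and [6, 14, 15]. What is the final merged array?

Merging process:

Compare 1 vs 6: take 1 from left. Merged: [1]
Compare 2 vs 6: take 2 from left. Merged: [1, 2]
Compare 7 vs 6: take 6 from right. Merged: [1, 2, 6]
Compare 7 vs 14: take 7 from left. Merged: [1, 2, 6, 7]
Append remaining from right: [14, 15]. Merged: [1, 2, 6, 7, 14, 15]

Final merged array: [1, 2, 6, 7, 14, 15]
Total comparisons: 4

The merged array is [1, 2, 6, 7, 14, 15], requiring 4 comparisons. The merge step runs in O(n) time where n is the total number of elements.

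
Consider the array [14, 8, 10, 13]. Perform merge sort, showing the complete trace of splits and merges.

Merge sort trace:

Split: [14, 8, 10, 13] -> [14, 8] and [10, 13]
  Split: [14, 8] -> [14] and [8]
  Merge: [14] + [8] -> [8, 14]
  Split: [10, 13] -> [10] and [13]
  Merge: [10] + [13] -> [10, 13]
Merge: [8, 14] + [10, 13] -> [8, 10, 13, 14]

Final sorted array: [8, 10, 13, 14]

The merge sort proceeds by recursively splitting the array and merging sorted halves.
After all merges, the sorted array is [8, 10, 13, 14].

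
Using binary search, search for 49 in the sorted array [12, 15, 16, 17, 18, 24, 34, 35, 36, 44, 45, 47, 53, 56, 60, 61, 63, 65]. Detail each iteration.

Binary search for 49 in [12, 15, 16, 17, 18, 24, 34, 35, 36, 44, 45, 47, 53, 56, 60, 61, 63, 65]:

lo=0, hi=17, mid=8, arr[mid]=36 -> 36 < 49, search right half
lo=9, hi=17, mid=13, arr[mid]=56 -> 56 > 49, search left half
lo=9, hi=12, mid=10, arr[mid]=45 -> 45 < 49, search right half
lo=11, hi=12, mid=11, arr[mid]=47 -> 47 < 49, search right half
lo=12, hi=12, mid=12, arr[mid]=53 -> 53 > 49, search left half
lo=12 > hi=11, target 49 not found

Binary search determines that 49 is not in the array after 5 comparisons. The search space was exhausted without finding the target.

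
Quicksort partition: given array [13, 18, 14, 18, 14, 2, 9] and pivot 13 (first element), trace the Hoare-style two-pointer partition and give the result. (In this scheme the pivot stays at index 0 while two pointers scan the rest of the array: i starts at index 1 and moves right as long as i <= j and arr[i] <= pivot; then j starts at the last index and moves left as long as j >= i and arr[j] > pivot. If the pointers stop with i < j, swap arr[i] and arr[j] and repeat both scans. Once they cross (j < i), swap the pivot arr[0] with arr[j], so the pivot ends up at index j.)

Hoare-style two-pointer partition with pivot = 13:

Initial array: [13, 18, 14, 18, 14, 2, 9]

Pointers start at i = 1, j = 6.
i stops at index 1 (arr[1]=18 > 13), j stops at index 6 (arr[6]=9 <= 13): swap arr[1] and arr[6], array becomes [13, 9, 14, 18, 14, 2, 18]
i stops at index 2 (arr[2]=14 > 13), j stops at index 5 (arr[5]=2 <= 13): swap arr[2] and arr[5], array becomes [13, 9, 2, 18, 14, 14, 18]
i ends at 3, j ends at 2: the pointers have crossed (j < i), so scanning stops.

Swap pivot arr[0] with arr[2] to place pivot at position 2: [2, 9, 13, 18, 14, 14, 18]
Pivot position: 2

After partitioning with pivot 13, the array becomes [2, 9, 13, 18, 14, 14, 18]. The pivot is placed at index 2. All elements to the left of the pivot are <= 13, and all elements to the right are > 13.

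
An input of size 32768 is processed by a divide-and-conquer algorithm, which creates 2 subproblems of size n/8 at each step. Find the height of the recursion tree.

For divide and conquer with division factor 8:

Problem sizes at each level:
Level 0: 32768
Level 1: 4096
Level 2: 512
Level 3: 64
Level 4: 8
Level 5: 1

The root is level 0 and the size-1 base case is level 5 (the tree spans levels 0 through 5, i.e. 6 levels counting the root), so the depth is the number of divisions: log_8(32768) = 5

The recursion tree depth is log_8(32768) = 5. At each level, the problem size is divided by 8, so it takes 5 divisions to reduce to a base case of size 1. The algorithm makes 2 recursive calls at each level.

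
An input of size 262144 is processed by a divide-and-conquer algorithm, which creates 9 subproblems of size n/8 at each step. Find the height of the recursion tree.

For divide and conquer with division factor 8:

Problem sizes at each level:
Level 0: 262144
Level 1: 32768
Level 2: 4096
Level 3: 512
Level 4: 64
Level 5: 8
Level 6: 1

The root is level 0 and the size-1 base case is level 6 (the tree spans levels 0 through 6, i.e. 7 levels counting the root), so the depth is the number of divisions: log_8(262144) = 6

The recursion tree depth is log_8(262144) = 6. At each level, the problem size is divided by 8, so it takes 6 divisions to reduce to a base case of size 1. The algorithm makes 9 recursive calls at each level.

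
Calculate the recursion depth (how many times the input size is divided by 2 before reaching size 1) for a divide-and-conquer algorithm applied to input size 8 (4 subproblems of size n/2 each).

For divide and conquer with division factor 2:

Problem sizes at each level:
Level 0: 8
Level 1: 4
Level 2: 2
Level 3: 1

The root is level 0 and the size-1 base case is level 3 (the tree spans levels 0 through 3, i.e. 4 levels counting the root), so the depth is the number of divisions: log_2(8) = 3

The recursion tree depth is log_2(8) = 3. At each level, the problem size is divided by 2, so it takes 3 divisions to reduce to a base case of size 1. The algorithm makes 4 recursive calls at each level.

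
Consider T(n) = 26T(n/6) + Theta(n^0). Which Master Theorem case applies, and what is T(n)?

Master Theorem for T(n) = 26T(n/6) + O(n^0):

a = 26, b = 6, c = 0
log_b(a) = log_6(26) = 1.8184

Case 1: c = 0 < log_6(26) = 1.8184
T(n) = O(n^(log_6 26))

For T(n) = 26T(n/6) + O(n^0): log_6(26) = 1.8184. This is Case 1 of the Master Theorem (c < log_b(a), work dominated by leaves), giving O(n^(log_6 26)).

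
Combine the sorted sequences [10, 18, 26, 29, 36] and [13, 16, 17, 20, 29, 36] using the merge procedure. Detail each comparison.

Merging process:

Compare 10 vs 13: take 10 from left. Merged: [10]
Compare 18 vs 13: take 13 from right. Merged: [10, 13]
Compare 18 vs 16: take 16 from right. Merged: [10, 13, 16]
Compare 18 vs 17: take 17 from right. Merged: [10, 13, 16, 17]
Compare 18 vs 20: take 18 from left. Merged: [10, 13, 16, 17, 18]
Compare 26 vs 20: take 20 from right. Merged: [10, 13, 16, 17, 18, 20]
Compare 26 vs 29: take 26 from left. Merged: [10, 13, 16, 17, 18, 20, 26]
Compare 29 vs 29: take 29 from left. Merged: [10, 13, 16, 17, 18, 20, 26, 29]
Compare 36 vs 29: take 29 from right. Merged: [10, 13, 16, 17, 18, 20, 26, 29, 29]
Compare 36 vs 36: take 36 from left. Merged: [10, 13, 16, 17, 18, 20, 26, 29, 29, 36]
Append remaining from right: [36]. Merged: [10, 13, 16, 17, 18, 20, 26, 29, 29, 36, 36]

Final merged array: [10, 13, 16, 17, 18, 20, 26, 29, 29, 36, 36]
Total comparisons: 10

The merged array is [10, 13, 16, 17, 18, 20, 26, 29, 29, 36, 36], requiring 10 comparisons. The merge step runs in O(n) time where n is the total number of elements.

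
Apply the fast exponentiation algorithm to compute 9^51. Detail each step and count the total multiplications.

Computing 9^51 by squaring (build up from 9^1; each line after the first costs one multiplication):

9^1 = 9
9^2 = (9^1)^2 = 9^2 = 81
9^3 = 9 * 9^2 = 9 * 81 = 729
9^6 = (9^3)^2 = 729^2 = 531441
9^12 = (9^6)^2 = 531441^2 = 282429536481
9^24 = (9^12)^2 = 282429536481^2 = 79766443076872509863361
9^25 = 9 * 9^24 = 9 * 79766443076872509863361 = 717897987691852588770249
9^50 = (9^25)^2 = 717897987691852588770249^2 = 515377520732011331036461129765621272702107522001
9^51 = 9 * 9^50 = 9 * 515377520732011331036461129765621272702107522001 = 4638397686588101979328150167890591454318967698009

Result: 4638397686588101979328150167890591454318967698009
Multiplications needed: 8 (8 lines after 9^1)

9^51 = 4638397686588101979328150167890591454318967698009. Using exponentiation by squaring, this requires 8 multiplications. The key idea: if the exponent is even, square the half-power; if odd, multiply by the base once.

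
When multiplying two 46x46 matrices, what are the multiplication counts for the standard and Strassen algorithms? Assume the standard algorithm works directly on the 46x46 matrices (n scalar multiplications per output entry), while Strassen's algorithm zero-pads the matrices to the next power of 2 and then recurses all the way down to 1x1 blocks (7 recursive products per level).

Matrix multiplication for 46x46 matrices:

Strassen's algorithm requires power-of-2 dimensions. Pad 46x46 to 64x64 (next power of 2).

Standard algorithm: 46^3 = 97336 multiplications
Strassen's algorithm: 7^(log2(64)) = 7^6 = 117649 multiplications
Difference: 97336 - 117649 = -20313 (Strassen uses MORE here due to padding overhead — for small or just-over-power-of-2 n, padding can outweigh the per-level savings)

Standard: 97336 multiplications (46^3). Strassen: 117649 multiplications (7^6, after padding to 64x64). Strassen reduces 8 recursive multiplications to 7 at each level.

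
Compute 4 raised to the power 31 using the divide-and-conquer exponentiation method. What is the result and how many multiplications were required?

Computing 4^31 by squaring (build up from 4^1; each line after the first costs one multiplication):

4^1 = 4
4^2 = (4^1)^2 = 4^2 = 16
4^3 = 4 * 4^2 = 4 * 16 = 64
4^6 = (4^3)^2 = 64^2 = 4096
4^7 = 4 * 4^6 = 4 * 4096 = 16384
4^14 = (4^7)^2 = 16384^2 = 268435456
4^15 = 4 * 4^14 = 4 * 268435456 = 1073741824
4^30 = (4^15)^2 = 1073741824^2 = 1152921504606846976
4^31 = 4 * 4^30 = 4 * 1152921504606846976 = 4611686018427387904

Result: 4611686018427387904
Multiplications needed: 8 (8 lines after 4^1)

4^31 = 4611686018427387904. Using exponentiation by squaring, this requires 8 multiplications. The key idea: if the exponent is even, square the half-power; if odd, multiply by the base once.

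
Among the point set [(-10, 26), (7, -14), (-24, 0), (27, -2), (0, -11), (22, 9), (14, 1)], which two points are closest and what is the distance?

Computing all pairwise distances among 7 points:

d((-10, 26), (7, -14)) = 43.4626
d((-10, 26), (-24, 0)) = 29.5296
d((-10, 26), (27, -2)) = 46.4004
d((-10, 26), (0, -11)) = 38.3275
d((-10, 26), (22, 9)) = 36.2353
d((-10, 26), (14, 1)) = 34.6554
d((7, -14), (-24, 0)) = 34.0147
d((7, -14), (27, -2)) = 23.3238
d((7, -14), (0, -11)) = 7.6158 <-- minimum
d((7, -14), (22, 9)) = 27.4591
d((7, -14), (14, 1)) = 16.5529
d((-24, 0), (27, -2)) = 51.0392
d((-24, 0), (0, -11)) = 26.4008
d((-24, 0), (22, 9)) = 46.8722
d((-24, 0), (14, 1)) = 38.0132
d((27, -2), (0, -11)) = 28.4605
d((27, -2), (22, 9)) = 12.083
d((27, -2), (14, 1)) = 13.3417
d((0, -11), (22, 9)) = 29.7321
d((0, -11), (14, 1)) = 18.4391
d((22, 9), (14, 1)) = 11.3137

Closest pair: (7, -14) and (0, -11) with distance 7.6158

The closest pair is (7, -14) and (0, -11) with Euclidean distance 7.6158. For 7 points, brute-force pairwise comparison is shown above. For large n, the divide-and-conquer algorithm (sort by x, recurse on halves, check the dividing strip) achieves O(n log n).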